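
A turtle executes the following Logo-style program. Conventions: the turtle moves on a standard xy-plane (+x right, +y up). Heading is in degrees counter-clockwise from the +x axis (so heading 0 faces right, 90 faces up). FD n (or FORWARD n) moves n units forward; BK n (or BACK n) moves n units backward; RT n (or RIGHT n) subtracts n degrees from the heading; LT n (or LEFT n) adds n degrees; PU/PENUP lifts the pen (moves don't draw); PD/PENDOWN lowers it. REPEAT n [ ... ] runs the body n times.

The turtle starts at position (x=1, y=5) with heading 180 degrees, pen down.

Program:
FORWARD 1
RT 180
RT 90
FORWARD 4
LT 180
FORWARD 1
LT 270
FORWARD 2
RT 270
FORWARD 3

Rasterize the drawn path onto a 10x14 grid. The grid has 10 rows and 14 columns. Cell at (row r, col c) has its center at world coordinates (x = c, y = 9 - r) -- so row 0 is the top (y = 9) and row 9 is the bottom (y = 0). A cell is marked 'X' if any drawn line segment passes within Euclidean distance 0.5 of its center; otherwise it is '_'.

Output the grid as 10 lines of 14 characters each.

Answer: ______________
______________
______________
______________
XXX___________
X_X___________
X_X___________
XXX___________
X_____________
______________

Derivation:
Segment 0: (1,5) -> (0,5)
Segment 1: (0,5) -> (0,1)
Segment 2: (0,1) -> (0,2)
Segment 3: (0,2) -> (2,2)
Segment 4: (2,2) -> (2,5)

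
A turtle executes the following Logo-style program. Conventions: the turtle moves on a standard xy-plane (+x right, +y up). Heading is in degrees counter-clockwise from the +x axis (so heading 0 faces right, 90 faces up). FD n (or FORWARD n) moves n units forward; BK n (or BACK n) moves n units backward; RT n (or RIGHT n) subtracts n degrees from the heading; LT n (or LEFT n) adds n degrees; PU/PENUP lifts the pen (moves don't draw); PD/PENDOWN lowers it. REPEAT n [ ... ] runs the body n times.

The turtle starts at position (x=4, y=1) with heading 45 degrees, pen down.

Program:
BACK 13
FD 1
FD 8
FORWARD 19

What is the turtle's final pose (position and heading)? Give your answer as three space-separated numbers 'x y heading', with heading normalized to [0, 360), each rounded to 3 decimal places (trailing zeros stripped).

Executing turtle program step by step:
Start: pos=(4,1), heading=45, pen down
BK 13: (4,1) -> (-5.192,-8.192) [heading=45, draw]
FD 1: (-5.192,-8.192) -> (-4.485,-7.485) [heading=45, draw]
FD 8: (-4.485,-7.485) -> (1.172,-1.828) [heading=45, draw]
FD 19: (1.172,-1.828) -> (14.607,11.607) [heading=45, draw]
Final: pos=(14.607,11.607), heading=45, 4 segment(s) drawn

Answer: 14.607 11.607 45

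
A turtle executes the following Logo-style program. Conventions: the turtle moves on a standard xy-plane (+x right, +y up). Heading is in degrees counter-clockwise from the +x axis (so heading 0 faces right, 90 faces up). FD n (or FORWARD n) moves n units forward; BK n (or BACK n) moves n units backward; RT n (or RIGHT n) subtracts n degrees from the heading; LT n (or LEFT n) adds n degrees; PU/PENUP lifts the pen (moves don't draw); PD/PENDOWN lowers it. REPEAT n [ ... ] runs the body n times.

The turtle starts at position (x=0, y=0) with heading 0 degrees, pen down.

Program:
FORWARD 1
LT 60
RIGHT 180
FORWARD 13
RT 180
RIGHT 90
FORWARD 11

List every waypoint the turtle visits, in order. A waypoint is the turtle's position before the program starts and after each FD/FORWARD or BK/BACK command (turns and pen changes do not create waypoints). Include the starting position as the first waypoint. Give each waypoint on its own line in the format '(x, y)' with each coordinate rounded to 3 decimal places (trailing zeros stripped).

Answer: (0, 0)
(1, 0)
(-5.5, -11.258)
(4.026, -16.758)

Derivation:
Executing turtle program step by step:
Start: pos=(0,0), heading=0, pen down
FD 1: (0,0) -> (1,0) [heading=0, draw]
LT 60: heading 0 -> 60
RT 180: heading 60 -> 240
FD 13: (1,0) -> (-5.5,-11.258) [heading=240, draw]
RT 180: heading 240 -> 60
RT 90: heading 60 -> 330
FD 11: (-5.5,-11.258) -> (4.026,-16.758) [heading=330, draw]
Final: pos=(4.026,-16.758), heading=330, 3 segment(s) drawn
Waypoints (4 total):
(0, 0)
(1, 0)
(-5.5, -11.258)
(4.026, -16.758)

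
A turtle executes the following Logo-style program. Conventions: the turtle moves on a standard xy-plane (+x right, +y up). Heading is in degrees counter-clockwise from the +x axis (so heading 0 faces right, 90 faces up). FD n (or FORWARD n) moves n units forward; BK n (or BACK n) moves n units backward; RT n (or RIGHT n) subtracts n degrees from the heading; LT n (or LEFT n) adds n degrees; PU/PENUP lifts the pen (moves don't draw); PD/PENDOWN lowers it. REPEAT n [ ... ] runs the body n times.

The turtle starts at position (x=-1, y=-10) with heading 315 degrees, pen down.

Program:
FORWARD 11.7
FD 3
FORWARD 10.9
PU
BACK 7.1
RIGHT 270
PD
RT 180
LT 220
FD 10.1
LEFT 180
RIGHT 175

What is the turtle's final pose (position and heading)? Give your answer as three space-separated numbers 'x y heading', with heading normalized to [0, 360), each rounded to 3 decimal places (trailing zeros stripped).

Answer: 12.962 -13.02 90

Derivation:
Executing turtle program step by step:
Start: pos=(-1,-10), heading=315, pen down
FD 11.7: (-1,-10) -> (7.273,-18.273) [heading=315, draw]
FD 3: (7.273,-18.273) -> (9.394,-20.394) [heading=315, draw]
FD 10.9: (9.394,-20.394) -> (17.102,-28.102) [heading=315, draw]
PU: pen up
BK 7.1: (17.102,-28.102) -> (12.081,-23.081) [heading=315, move]
RT 270: heading 315 -> 45
PD: pen down
RT 180: heading 45 -> 225
LT 220: heading 225 -> 85
FD 10.1: (12.081,-23.081) -> (12.962,-13.02) [heading=85, draw]
LT 180: heading 85 -> 265
RT 175: heading 265 -> 90
Final: pos=(12.962,-13.02), heading=90, 4 segment(s) drawn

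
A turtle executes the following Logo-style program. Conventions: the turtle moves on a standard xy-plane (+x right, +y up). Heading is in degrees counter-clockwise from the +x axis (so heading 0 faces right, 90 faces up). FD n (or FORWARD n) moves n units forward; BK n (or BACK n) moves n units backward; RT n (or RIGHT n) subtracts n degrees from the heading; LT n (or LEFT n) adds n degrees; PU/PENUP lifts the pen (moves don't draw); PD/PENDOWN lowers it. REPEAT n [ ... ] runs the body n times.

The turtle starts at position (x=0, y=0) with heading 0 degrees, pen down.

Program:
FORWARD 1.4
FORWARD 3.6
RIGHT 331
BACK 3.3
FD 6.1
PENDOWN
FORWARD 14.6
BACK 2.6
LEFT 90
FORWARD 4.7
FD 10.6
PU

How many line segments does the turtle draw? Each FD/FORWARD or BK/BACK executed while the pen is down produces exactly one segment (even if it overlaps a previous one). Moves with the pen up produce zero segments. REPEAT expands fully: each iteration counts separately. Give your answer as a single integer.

Executing turtle program step by step:
Start: pos=(0,0), heading=0, pen down
FD 1.4: (0,0) -> (1.4,0) [heading=0, draw]
FD 3.6: (1.4,0) -> (5,0) [heading=0, draw]
RT 331: heading 0 -> 29
BK 3.3: (5,0) -> (2.114,-1.6) [heading=29, draw]
FD 6.1: (2.114,-1.6) -> (7.449,1.357) [heading=29, draw]
PD: pen down
FD 14.6: (7.449,1.357) -> (20.218,8.436) [heading=29, draw]
BK 2.6: (20.218,8.436) -> (17.944,7.175) [heading=29, draw]
LT 90: heading 29 -> 119
FD 4.7: (17.944,7.175) -> (15.666,11.286) [heading=119, draw]
FD 10.6: (15.666,11.286) -> (10.527,20.557) [heading=119, draw]
PU: pen up
Final: pos=(10.527,20.557), heading=119, 8 segment(s) drawn
Segments drawn: 8

Answer: 8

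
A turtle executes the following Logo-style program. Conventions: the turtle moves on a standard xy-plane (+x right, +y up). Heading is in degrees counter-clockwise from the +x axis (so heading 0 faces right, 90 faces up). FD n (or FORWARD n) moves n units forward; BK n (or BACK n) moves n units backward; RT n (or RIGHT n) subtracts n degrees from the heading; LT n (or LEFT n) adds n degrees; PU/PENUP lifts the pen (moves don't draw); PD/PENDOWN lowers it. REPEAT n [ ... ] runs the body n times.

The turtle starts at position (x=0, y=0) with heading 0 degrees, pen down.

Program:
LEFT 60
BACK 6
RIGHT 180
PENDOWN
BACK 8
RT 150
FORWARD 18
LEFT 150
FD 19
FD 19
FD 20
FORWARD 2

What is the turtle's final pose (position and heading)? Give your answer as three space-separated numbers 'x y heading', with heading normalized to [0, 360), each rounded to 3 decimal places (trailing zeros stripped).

Executing turtle program step by step:
Start: pos=(0,0), heading=0, pen down
LT 60: heading 0 -> 60
BK 6: (0,0) -> (-3,-5.196) [heading=60, draw]
RT 180: heading 60 -> 240
PD: pen down
BK 8: (-3,-5.196) -> (1,1.732) [heading=240, draw]
RT 150: heading 240 -> 90
FD 18: (1,1.732) -> (1,19.732) [heading=90, draw]
LT 150: heading 90 -> 240
FD 19: (1,19.732) -> (-8.5,3.278) [heading=240, draw]
FD 19: (-8.5,3.278) -> (-18,-13.177) [heading=240, draw]
FD 20: (-18,-13.177) -> (-28,-30.497) [heading=240, draw]
FD 2: (-28,-30.497) -> (-29,-32.229) [heading=240, draw]
Final: pos=(-29,-32.229), heading=240, 7 segment(s) drawn

Answer: -29 -32.229 240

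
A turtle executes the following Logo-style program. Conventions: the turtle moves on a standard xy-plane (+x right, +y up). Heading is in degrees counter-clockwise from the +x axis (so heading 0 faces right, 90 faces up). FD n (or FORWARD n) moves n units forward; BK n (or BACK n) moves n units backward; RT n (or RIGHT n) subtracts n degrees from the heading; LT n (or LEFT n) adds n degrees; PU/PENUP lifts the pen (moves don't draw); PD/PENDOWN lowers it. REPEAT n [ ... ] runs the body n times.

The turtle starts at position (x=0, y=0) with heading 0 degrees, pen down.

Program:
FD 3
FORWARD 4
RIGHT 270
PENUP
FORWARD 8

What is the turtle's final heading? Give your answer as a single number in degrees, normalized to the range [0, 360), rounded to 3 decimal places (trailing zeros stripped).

Executing turtle program step by step:
Start: pos=(0,0), heading=0, pen down
FD 3: (0,0) -> (3,0) [heading=0, draw]
FD 4: (3,0) -> (7,0) [heading=0, draw]
RT 270: heading 0 -> 90
PU: pen up
FD 8: (7,0) -> (7,8) [heading=90, move]
Final: pos=(7,8), heading=90, 2 segment(s) drawn

Answer: 90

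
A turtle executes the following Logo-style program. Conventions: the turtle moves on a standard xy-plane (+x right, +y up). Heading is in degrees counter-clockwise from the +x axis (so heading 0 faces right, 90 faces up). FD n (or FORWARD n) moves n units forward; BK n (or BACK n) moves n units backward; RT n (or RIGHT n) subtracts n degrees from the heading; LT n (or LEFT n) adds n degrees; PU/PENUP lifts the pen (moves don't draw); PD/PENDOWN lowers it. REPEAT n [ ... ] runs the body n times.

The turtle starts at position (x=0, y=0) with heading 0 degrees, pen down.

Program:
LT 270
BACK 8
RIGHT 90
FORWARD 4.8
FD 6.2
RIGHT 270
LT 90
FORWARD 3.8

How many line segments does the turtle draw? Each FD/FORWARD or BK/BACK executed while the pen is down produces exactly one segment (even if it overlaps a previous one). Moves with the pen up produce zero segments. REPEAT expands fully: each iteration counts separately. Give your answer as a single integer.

Answer: 4

Derivation:
Executing turtle program step by step:
Start: pos=(0,0), heading=0, pen down
LT 270: heading 0 -> 270
BK 8: (0,0) -> (0,8) [heading=270, draw]
RT 90: heading 270 -> 180
FD 4.8: (0,8) -> (-4.8,8) [heading=180, draw]
FD 6.2: (-4.8,8) -> (-11,8) [heading=180, draw]
RT 270: heading 180 -> 270
LT 90: heading 270 -> 0
FD 3.8: (-11,8) -> (-7.2,8) [heading=0, draw]
Final: pos=(-7.2,8), heading=0, 4 segment(s) drawn
Segments drawn: 4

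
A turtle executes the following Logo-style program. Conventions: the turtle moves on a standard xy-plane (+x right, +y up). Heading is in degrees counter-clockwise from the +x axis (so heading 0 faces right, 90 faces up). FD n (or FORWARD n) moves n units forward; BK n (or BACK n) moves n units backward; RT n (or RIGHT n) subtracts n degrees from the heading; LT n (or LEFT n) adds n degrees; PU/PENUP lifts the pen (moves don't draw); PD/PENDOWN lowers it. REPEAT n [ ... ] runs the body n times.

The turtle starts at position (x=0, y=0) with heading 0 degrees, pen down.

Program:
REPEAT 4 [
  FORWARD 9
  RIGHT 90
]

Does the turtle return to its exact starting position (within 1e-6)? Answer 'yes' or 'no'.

Answer: yes

Derivation:
Executing turtle program step by step:
Start: pos=(0,0), heading=0, pen down
REPEAT 4 [
  -- iteration 1/4 --
  FD 9: (0,0) -> (9,0) [heading=0, draw]
  RT 90: heading 0 -> 270
  -- iteration 2/4 --
  FD 9: (9,0) -> (9,-9) [heading=270, draw]
  RT 90: heading 270 -> 180
  -- iteration 3/4 --
  FD 9: (9,-9) -> (0,-9) [heading=180, draw]
  RT 90: heading 180 -> 90
  -- iteration 4/4 --
  FD 9: (0,-9) -> (0,0) [heading=90, draw]
  RT 90: heading 90 -> 0
]
Final: pos=(0,0), heading=0, 4 segment(s) drawn

Start position: (0, 0)
Final position: (0, 0)
Distance = 0; < 1e-6 -> CLOSED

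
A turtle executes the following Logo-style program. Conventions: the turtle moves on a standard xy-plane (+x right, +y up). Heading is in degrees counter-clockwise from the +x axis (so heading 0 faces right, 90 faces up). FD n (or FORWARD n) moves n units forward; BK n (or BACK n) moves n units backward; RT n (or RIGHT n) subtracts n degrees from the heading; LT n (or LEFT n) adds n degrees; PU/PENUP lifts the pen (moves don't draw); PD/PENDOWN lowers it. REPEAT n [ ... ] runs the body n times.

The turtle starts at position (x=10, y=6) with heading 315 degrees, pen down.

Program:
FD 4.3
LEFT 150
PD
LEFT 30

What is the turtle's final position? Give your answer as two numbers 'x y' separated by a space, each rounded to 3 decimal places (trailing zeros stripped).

Executing turtle program step by step:
Start: pos=(10,6), heading=315, pen down
FD 4.3: (10,6) -> (13.041,2.959) [heading=315, draw]
LT 150: heading 315 -> 105
PD: pen down
LT 30: heading 105 -> 135
Final: pos=(13.041,2.959), heading=135, 1 segment(s) drawn

Answer: 13.041 2.959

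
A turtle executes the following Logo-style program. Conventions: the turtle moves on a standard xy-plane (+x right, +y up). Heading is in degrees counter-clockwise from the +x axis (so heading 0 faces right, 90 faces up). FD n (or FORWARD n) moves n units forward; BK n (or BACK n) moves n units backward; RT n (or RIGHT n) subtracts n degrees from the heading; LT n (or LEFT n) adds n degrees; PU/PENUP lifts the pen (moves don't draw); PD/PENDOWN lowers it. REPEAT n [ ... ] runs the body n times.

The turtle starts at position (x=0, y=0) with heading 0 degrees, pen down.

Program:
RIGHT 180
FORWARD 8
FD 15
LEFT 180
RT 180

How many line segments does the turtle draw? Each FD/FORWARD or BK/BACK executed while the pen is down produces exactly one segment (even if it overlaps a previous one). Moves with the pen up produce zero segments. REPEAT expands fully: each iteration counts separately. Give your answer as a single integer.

Executing turtle program step by step:
Start: pos=(0,0), heading=0, pen down
RT 180: heading 0 -> 180
FD 8: (0,0) -> (-8,0) [heading=180, draw]
FD 15: (-8,0) -> (-23,0) [heading=180, draw]
LT 180: heading 180 -> 0
RT 180: heading 0 -> 180
Final: pos=(-23,0), heading=180, 2 segment(s) drawn
Segments drawn: 2

Answer: 2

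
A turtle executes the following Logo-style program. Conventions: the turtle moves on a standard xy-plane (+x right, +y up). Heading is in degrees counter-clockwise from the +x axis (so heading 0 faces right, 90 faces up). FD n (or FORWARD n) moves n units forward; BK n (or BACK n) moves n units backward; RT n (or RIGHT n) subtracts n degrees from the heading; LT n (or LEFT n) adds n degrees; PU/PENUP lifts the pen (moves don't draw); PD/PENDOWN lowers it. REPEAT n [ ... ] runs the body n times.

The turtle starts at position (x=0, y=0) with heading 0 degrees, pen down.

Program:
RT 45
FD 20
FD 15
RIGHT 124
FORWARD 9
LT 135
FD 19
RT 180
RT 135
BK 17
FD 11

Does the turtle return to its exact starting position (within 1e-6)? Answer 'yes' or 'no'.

Executing turtle program step by step:
Start: pos=(0,0), heading=0, pen down
RT 45: heading 0 -> 315
FD 20: (0,0) -> (14.142,-14.142) [heading=315, draw]
FD 15: (14.142,-14.142) -> (24.749,-24.749) [heading=315, draw]
RT 124: heading 315 -> 191
FD 9: (24.749,-24.749) -> (15.914,-26.466) [heading=191, draw]
LT 135: heading 191 -> 326
FD 19: (15.914,-26.466) -> (31.666,-37.091) [heading=326, draw]
RT 180: heading 326 -> 146
RT 135: heading 146 -> 11
BK 17: (31.666,-37.091) -> (14.978,-40.334) [heading=11, draw]
FD 11: (14.978,-40.334) -> (25.776,-38.236) [heading=11, draw]
Final: pos=(25.776,-38.236), heading=11, 6 segment(s) drawn

Start position: (0, 0)
Final position: (25.776, -38.236)
Distance = 46.112; >= 1e-6 -> NOT closed

Answer: no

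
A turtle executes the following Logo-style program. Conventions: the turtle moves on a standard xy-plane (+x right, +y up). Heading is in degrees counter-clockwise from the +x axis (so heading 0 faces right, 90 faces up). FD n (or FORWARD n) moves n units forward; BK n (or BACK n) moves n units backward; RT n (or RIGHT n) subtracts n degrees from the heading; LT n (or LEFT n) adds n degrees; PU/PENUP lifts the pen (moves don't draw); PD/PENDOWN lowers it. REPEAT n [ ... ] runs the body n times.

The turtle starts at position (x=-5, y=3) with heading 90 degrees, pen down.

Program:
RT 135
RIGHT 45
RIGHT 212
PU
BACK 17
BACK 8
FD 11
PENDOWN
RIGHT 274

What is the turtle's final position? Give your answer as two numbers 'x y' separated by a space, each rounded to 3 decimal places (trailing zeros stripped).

Answer: -12.419 -8.873

Derivation:
Executing turtle program step by step:
Start: pos=(-5,3), heading=90, pen down
RT 135: heading 90 -> 315
RT 45: heading 315 -> 270
RT 212: heading 270 -> 58
PU: pen up
BK 17: (-5,3) -> (-14.009,-11.417) [heading=58, move]
BK 8: (-14.009,-11.417) -> (-18.248,-18.201) [heading=58, move]
FD 11: (-18.248,-18.201) -> (-12.419,-8.873) [heading=58, move]
PD: pen down
RT 274: heading 58 -> 144
Final: pos=(-12.419,-8.873), heading=144, 0 segment(s) drawn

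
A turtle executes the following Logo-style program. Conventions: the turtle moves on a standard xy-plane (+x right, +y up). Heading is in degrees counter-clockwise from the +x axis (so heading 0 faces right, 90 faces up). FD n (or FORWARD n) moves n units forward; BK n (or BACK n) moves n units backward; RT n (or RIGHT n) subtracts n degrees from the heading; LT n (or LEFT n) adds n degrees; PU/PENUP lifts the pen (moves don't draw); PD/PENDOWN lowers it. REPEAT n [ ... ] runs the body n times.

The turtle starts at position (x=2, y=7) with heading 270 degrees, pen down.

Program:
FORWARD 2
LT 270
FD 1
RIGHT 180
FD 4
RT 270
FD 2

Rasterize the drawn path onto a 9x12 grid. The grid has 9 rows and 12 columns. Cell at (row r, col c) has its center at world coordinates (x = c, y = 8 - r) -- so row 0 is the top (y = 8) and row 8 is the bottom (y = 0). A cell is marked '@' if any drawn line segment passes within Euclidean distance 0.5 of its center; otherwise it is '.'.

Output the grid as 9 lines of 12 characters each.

Answer: ............
..@..@......
..@..@......
.@@@@@......
............
............
............
............
............

Derivation:
Segment 0: (2,7) -> (2,5)
Segment 1: (2,5) -> (1,5)
Segment 2: (1,5) -> (5,5)
Segment 3: (5,5) -> (5,7)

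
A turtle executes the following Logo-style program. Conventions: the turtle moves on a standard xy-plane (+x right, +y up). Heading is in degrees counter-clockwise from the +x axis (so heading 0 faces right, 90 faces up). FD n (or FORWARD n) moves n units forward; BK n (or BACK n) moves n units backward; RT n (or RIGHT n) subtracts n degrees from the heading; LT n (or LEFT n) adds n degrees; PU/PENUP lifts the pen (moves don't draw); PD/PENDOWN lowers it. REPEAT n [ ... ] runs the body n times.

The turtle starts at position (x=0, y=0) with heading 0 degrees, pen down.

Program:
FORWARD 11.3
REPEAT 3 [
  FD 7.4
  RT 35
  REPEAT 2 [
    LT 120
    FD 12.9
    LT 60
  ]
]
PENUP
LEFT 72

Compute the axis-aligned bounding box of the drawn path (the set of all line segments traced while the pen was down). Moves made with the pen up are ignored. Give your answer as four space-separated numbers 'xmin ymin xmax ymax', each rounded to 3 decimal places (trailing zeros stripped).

Executing turtle program step by step:
Start: pos=(0,0), heading=0, pen down
FD 11.3: (0,0) -> (11.3,0) [heading=0, draw]
REPEAT 3 [
  -- iteration 1/3 --
  FD 7.4: (11.3,0) -> (18.7,0) [heading=0, draw]
  RT 35: heading 0 -> 325
  REPEAT 2 [
    -- iteration 1/2 --
    LT 120: heading 325 -> 85
    FD 12.9: (18.7,0) -> (19.824,12.851) [heading=85, draw]
    LT 60: heading 85 -> 145
    -- iteration 2/2 --
    LT 120: heading 145 -> 265
    FD 12.9: (19.824,12.851) -> (18.7,0) [heading=265, draw]
    LT 60: heading 265 -> 325
  ]
  -- iteration 2/3 --
  FD 7.4: (18.7,0) -> (24.762,-4.244) [heading=325, draw]
  RT 35: heading 325 -> 290
  REPEAT 2 [
    -- iteration 1/2 --
    LT 120: heading 290 -> 50
    FD 12.9: (24.762,-4.244) -> (33.054,5.638) [heading=50, draw]
    LT 60: heading 50 -> 110
    -- iteration 2/2 --
    LT 120: heading 110 -> 230
    FD 12.9: (33.054,5.638) -> (24.762,-4.244) [heading=230, draw]
    LT 60: heading 230 -> 290
  ]
  -- iteration 3/3 --
  FD 7.4: (24.762,-4.244) -> (27.293,-11.198) [heading=290, draw]
  RT 35: heading 290 -> 255
  REPEAT 2 [
    -- iteration 1/2 --
    LT 120: heading 255 -> 15
    FD 12.9: (27.293,-11.198) -> (39.753,-7.859) [heading=15, draw]
    LT 60: heading 15 -> 75
    -- iteration 2/2 --
    LT 120: heading 75 -> 195
    FD 12.9: (39.753,-7.859) -> (27.293,-11.198) [heading=195, draw]
    LT 60: heading 195 -> 255
  ]
]
PU: pen up
LT 72: heading 255 -> 327
Final: pos=(27.293,-11.198), heading=327, 10 segment(s) drawn

Segment endpoints: x in {0, 11.3, 18.7, 18.7, 19.824, 24.762, 24.762, 27.293, 27.293, 33.054, 39.753}, y in {-11.198, -11.198, -7.859, -4.244, -4.244, 0, 5.638, 12.851}
xmin=0, ymin=-11.198, xmax=39.753, ymax=12.851

Answer: 0 -11.198 39.753 12.851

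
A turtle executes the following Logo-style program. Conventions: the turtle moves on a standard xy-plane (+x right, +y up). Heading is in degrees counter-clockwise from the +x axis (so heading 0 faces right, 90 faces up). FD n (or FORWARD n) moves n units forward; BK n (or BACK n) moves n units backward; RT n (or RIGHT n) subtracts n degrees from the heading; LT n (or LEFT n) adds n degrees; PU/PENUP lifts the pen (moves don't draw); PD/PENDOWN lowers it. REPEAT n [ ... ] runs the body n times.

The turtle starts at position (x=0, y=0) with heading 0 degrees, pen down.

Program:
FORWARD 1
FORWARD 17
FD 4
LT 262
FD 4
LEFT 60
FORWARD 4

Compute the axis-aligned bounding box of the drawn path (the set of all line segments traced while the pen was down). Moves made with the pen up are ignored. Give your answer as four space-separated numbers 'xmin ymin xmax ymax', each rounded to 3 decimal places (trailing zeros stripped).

Answer: 0 -6.424 24.595 0

Derivation:
Executing turtle program step by step:
Start: pos=(0,0), heading=0, pen down
FD 1: (0,0) -> (1,0) [heading=0, draw]
FD 17: (1,0) -> (18,0) [heading=0, draw]
FD 4: (18,0) -> (22,0) [heading=0, draw]
LT 262: heading 0 -> 262
FD 4: (22,0) -> (21.443,-3.961) [heading=262, draw]
LT 60: heading 262 -> 322
FD 4: (21.443,-3.961) -> (24.595,-6.424) [heading=322, draw]
Final: pos=(24.595,-6.424), heading=322, 5 segment(s) drawn

Segment endpoints: x in {0, 1, 18, 21.443, 22, 24.595}, y in {-6.424, -3.961, 0}
xmin=0, ymin=-6.424, xmax=24.595, ymax=0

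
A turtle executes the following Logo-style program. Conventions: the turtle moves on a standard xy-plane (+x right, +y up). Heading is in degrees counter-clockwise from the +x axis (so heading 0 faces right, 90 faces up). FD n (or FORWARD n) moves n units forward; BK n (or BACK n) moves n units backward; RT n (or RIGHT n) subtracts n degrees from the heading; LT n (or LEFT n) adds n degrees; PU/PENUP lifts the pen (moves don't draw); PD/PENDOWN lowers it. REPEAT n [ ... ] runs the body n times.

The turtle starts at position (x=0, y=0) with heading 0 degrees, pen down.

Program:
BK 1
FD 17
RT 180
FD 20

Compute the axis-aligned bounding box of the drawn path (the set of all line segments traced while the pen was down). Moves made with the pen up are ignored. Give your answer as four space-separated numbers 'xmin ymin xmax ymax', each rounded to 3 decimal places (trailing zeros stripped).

Answer: -4 0 16 0

Derivation:
Executing turtle program step by step:
Start: pos=(0,0), heading=0, pen down
BK 1: (0,0) -> (-1,0) [heading=0, draw]
FD 17: (-1,0) -> (16,0) [heading=0, draw]
RT 180: heading 0 -> 180
FD 20: (16,0) -> (-4,0) [heading=180, draw]
Final: pos=(-4,0), heading=180, 3 segment(s) drawn

Segment endpoints: x in {-4, -1, 0, 16}, y in {0, 0}
xmin=-4, ymin=0, xmax=16, ymax=0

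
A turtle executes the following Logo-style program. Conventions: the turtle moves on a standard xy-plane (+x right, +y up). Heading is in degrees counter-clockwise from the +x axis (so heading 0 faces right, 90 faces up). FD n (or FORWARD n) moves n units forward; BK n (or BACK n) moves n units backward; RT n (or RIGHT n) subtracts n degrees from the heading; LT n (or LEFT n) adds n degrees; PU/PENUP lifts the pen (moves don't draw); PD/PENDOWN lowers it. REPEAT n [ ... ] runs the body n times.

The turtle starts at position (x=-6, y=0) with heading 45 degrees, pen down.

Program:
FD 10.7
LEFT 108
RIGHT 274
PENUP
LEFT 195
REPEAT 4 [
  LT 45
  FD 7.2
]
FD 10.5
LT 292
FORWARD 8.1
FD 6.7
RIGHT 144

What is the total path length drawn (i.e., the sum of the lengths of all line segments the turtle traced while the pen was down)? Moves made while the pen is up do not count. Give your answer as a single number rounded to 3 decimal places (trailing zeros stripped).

Executing turtle program step by step:
Start: pos=(-6,0), heading=45, pen down
FD 10.7: (-6,0) -> (1.566,7.566) [heading=45, draw]
LT 108: heading 45 -> 153
RT 274: heading 153 -> 239
PU: pen up
LT 195: heading 239 -> 74
REPEAT 4 [
  -- iteration 1/4 --
  LT 45: heading 74 -> 119
  FD 7.2: (1.566,7.566) -> (-1.925,13.863) [heading=119, move]
  -- iteration 2/4 --
  LT 45: heading 119 -> 164
  FD 7.2: (-1.925,13.863) -> (-8.846,15.848) [heading=164, move]
  -- iteration 3/4 --
  LT 45: heading 164 -> 209
  FD 7.2: (-8.846,15.848) -> (-15.143,12.357) [heading=209, move]
  -- iteration 4/4 --
  LT 45: heading 209 -> 254
  FD 7.2: (-15.143,12.357) -> (-17.128,5.436) [heading=254, move]
]
FD 10.5: (-17.128,5.436) -> (-20.022,-4.657) [heading=254, move]
LT 292: heading 254 -> 186
FD 8.1: (-20.022,-4.657) -> (-28.077,-5.504) [heading=186, move]
FD 6.7: (-28.077,-5.504) -> (-34.741,-6.204) [heading=186, move]
RT 144: heading 186 -> 42
Final: pos=(-34.741,-6.204), heading=42, 1 segment(s) drawn

Segment lengths:
  seg 1: (-6,0) -> (1.566,7.566), length = 10.7
Total = 10.7

Answer: 10.7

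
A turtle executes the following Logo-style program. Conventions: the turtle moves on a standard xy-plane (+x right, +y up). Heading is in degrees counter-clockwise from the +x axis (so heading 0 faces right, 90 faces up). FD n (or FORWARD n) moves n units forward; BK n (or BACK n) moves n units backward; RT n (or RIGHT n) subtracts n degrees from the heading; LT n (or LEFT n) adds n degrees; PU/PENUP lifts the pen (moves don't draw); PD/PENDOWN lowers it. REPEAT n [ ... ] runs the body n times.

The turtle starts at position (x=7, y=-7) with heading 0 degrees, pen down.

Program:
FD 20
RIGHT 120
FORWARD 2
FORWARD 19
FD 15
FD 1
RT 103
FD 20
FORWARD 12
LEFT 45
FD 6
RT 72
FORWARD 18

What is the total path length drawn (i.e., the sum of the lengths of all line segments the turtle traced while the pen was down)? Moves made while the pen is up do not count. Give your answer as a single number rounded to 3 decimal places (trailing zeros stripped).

Executing turtle program step by step:
Start: pos=(7,-7), heading=0, pen down
FD 20: (7,-7) -> (27,-7) [heading=0, draw]
RT 120: heading 0 -> 240
FD 2: (27,-7) -> (26,-8.732) [heading=240, draw]
FD 19: (26,-8.732) -> (16.5,-25.187) [heading=240, draw]
FD 15: (16.5,-25.187) -> (9,-38.177) [heading=240, draw]
FD 1: (9,-38.177) -> (8.5,-39.043) [heading=240, draw]
RT 103: heading 240 -> 137
FD 20: (8.5,-39.043) -> (-6.127,-25.403) [heading=137, draw]
FD 12: (-6.127,-25.403) -> (-14.903,-17.219) [heading=137, draw]
LT 45: heading 137 -> 182
FD 6: (-14.903,-17.219) -> (-20.9,-17.428) [heading=182, draw]
RT 72: heading 182 -> 110
FD 18: (-20.9,-17.428) -> (-27.056,-0.514) [heading=110, draw]
Final: pos=(-27.056,-0.514), heading=110, 9 segment(s) drawn

Segment lengths:
  seg 1: (7,-7) -> (27,-7), length = 20
  seg 2: (27,-7) -> (26,-8.732), length = 2
  seg 3: (26,-8.732) -> (16.5,-25.187), length = 19
  seg 4: (16.5,-25.187) -> (9,-38.177), length = 15
  seg 5: (9,-38.177) -> (8.5,-39.043), length = 1
  seg 6: (8.5,-39.043) -> (-6.127,-25.403), length = 20
  seg 7: (-6.127,-25.403) -> (-14.903,-17.219), length = 12
  seg 8: (-14.903,-17.219) -> (-20.9,-17.428), length = 6
  seg 9: (-20.9,-17.428) -> (-27.056,-0.514), length = 18
Total = 113

Answer: 113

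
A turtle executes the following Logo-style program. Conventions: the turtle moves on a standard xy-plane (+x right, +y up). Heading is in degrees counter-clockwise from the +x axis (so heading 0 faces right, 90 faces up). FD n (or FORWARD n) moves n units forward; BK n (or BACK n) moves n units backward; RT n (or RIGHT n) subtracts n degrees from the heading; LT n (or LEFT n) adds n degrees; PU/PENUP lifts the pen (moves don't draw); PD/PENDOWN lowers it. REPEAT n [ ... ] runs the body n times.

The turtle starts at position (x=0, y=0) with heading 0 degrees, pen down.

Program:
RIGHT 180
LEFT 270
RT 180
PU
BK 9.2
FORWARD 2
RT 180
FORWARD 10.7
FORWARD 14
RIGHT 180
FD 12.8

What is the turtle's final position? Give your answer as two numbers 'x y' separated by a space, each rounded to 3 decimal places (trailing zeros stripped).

Executing turtle program step by step:
Start: pos=(0,0), heading=0, pen down
RT 180: heading 0 -> 180
LT 270: heading 180 -> 90
RT 180: heading 90 -> 270
PU: pen up
BK 9.2: (0,0) -> (0,9.2) [heading=270, move]
FD 2: (0,9.2) -> (0,7.2) [heading=270, move]
RT 180: heading 270 -> 90
FD 10.7: (0,7.2) -> (0,17.9) [heading=90, move]
FD 14: (0,17.9) -> (0,31.9) [heading=90, move]
RT 180: heading 90 -> 270
FD 12.8: (0,31.9) -> (0,19.1) [heading=270, move]
Final: pos=(0,19.1), heading=270, 0 segment(s) drawn

Answer: 0 19.1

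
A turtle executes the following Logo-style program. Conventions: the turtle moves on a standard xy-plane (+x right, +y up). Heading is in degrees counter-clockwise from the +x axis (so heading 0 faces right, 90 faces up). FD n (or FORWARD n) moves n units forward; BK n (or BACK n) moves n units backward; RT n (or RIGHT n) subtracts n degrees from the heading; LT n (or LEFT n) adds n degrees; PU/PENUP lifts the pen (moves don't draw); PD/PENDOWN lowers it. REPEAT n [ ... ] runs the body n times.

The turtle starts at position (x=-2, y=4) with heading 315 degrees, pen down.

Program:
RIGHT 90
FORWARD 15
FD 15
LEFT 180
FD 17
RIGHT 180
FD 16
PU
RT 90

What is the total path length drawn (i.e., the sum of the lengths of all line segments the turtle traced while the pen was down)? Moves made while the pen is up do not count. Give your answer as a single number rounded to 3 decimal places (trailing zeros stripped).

Executing turtle program step by step:
Start: pos=(-2,4), heading=315, pen down
RT 90: heading 315 -> 225
FD 15: (-2,4) -> (-12.607,-6.607) [heading=225, draw]
FD 15: (-12.607,-6.607) -> (-23.213,-17.213) [heading=225, draw]
LT 180: heading 225 -> 45
FD 17: (-23.213,-17.213) -> (-11.192,-5.192) [heading=45, draw]
RT 180: heading 45 -> 225
FD 16: (-11.192,-5.192) -> (-22.506,-16.506) [heading=225, draw]
PU: pen up
RT 90: heading 225 -> 135
Final: pos=(-22.506,-16.506), heading=135, 4 segment(s) drawn

Segment lengths:
  seg 1: (-2,4) -> (-12.607,-6.607), length = 15
  seg 2: (-12.607,-6.607) -> (-23.213,-17.213), length = 15
  seg 3: (-23.213,-17.213) -> (-11.192,-5.192), length = 17
  seg 4: (-11.192,-5.192) -> (-22.506,-16.506), length = 16
Total = 63

Answer: 63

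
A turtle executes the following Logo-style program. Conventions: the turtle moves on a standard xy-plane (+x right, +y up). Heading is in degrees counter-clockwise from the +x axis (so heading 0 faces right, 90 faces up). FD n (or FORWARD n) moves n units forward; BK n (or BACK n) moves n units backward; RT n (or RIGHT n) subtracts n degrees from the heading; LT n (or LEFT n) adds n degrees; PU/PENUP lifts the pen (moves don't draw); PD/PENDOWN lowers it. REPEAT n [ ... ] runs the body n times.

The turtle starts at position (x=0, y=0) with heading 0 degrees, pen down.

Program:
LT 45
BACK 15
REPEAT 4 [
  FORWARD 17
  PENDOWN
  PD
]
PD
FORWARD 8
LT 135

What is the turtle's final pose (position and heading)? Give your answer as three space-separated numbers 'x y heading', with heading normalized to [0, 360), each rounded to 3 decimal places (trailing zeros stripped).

Answer: 43.134 43.134 180

Derivation:
Executing turtle program step by step:
Start: pos=(0,0), heading=0, pen down
LT 45: heading 0 -> 45
BK 15: (0,0) -> (-10.607,-10.607) [heading=45, draw]
REPEAT 4 [
  -- iteration 1/4 --
  FD 17: (-10.607,-10.607) -> (1.414,1.414) [heading=45, draw]
  PD: pen down
  PD: pen down
  -- iteration 2/4 --
  FD 17: (1.414,1.414) -> (13.435,13.435) [heading=45, draw]
  PD: pen down
  PD: pen down
  -- iteration 3/4 --
  FD 17: (13.435,13.435) -> (25.456,25.456) [heading=45, draw]
  PD: pen down
  PD: pen down
  -- iteration 4/4 --
  FD 17: (25.456,25.456) -> (37.477,37.477) [heading=45, draw]
  PD: pen down
  PD: pen down
]
PD: pen down
FD 8: (37.477,37.477) -> (43.134,43.134) [heading=45, draw]
LT 135: heading 45 -> 180
Final: pos=(43.134,43.134), heading=180, 6 segment(s) drawn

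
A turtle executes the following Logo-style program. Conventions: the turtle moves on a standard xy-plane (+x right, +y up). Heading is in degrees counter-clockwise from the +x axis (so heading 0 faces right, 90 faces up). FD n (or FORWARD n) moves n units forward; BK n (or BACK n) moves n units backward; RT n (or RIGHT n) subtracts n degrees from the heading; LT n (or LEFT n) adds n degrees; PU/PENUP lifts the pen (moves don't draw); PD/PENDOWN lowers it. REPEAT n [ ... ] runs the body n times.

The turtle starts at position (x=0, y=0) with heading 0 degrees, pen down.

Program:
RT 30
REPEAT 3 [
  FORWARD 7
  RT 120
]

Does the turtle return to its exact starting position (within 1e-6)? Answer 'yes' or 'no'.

Executing turtle program step by step:
Start: pos=(0,0), heading=0, pen down
RT 30: heading 0 -> 330
REPEAT 3 [
  -- iteration 1/3 --
  FD 7: (0,0) -> (6.062,-3.5) [heading=330, draw]
  RT 120: heading 330 -> 210
  -- iteration 2/3 --
  FD 7: (6.062,-3.5) -> (0,-7) [heading=210, draw]
  RT 120: heading 210 -> 90
  -- iteration 3/3 --
  FD 7: (0,-7) -> (0,0) [heading=90, draw]
  RT 120: heading 90 -> 330
]
Final: pos=(0,0), heading=330, 3 segment(s) drawn

Start position: (0, 0)
Final position: (0, 0)
Distance = 0; < 1e-6 -> CLOSED

Answer: yes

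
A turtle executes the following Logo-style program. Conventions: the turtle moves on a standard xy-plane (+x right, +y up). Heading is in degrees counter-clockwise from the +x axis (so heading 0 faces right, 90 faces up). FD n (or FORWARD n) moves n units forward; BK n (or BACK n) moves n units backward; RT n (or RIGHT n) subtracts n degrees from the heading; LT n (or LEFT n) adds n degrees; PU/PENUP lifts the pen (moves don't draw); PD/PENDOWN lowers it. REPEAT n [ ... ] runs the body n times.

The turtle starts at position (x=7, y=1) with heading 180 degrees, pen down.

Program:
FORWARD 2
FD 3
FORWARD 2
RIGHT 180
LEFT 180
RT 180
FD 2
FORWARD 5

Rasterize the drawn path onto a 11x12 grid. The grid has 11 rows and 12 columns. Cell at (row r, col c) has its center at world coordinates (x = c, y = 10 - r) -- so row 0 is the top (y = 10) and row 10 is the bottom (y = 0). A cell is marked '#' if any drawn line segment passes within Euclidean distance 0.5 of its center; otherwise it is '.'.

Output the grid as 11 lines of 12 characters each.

Segment 0: (7,1) -> (5,1)
Segment 1: (5,1) -> (2,1)
Segment 2: (2,1) -> (0,1)
Segment 3: (0,1) -> (2,1)
Segment 4: (2,1) -> (7,1)

Answer: ............
............
............
............
............
............
............
............
............
########....
............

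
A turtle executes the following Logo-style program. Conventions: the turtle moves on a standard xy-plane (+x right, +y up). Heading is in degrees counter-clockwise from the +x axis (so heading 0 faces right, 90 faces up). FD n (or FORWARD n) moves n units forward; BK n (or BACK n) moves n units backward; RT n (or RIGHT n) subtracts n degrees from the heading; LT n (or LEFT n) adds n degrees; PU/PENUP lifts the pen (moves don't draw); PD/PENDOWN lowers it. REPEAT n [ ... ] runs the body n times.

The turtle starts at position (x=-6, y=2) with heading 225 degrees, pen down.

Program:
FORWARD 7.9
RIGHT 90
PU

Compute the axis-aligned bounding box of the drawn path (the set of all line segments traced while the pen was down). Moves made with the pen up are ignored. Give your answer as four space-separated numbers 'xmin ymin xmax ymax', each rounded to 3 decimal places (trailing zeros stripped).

Executing turtle program step by step:
Start: pos=(-6,2), heading=225, pen down
FD 7.9: (-6,2) -> (-11.586,-3.586) [heading=225, draw]
RT 90: heading 225 -> 135
PU: pen up
Final: pos=(-11.586,-3.586), heading=135, 1 segment(s) drawn

Segment endpoints: x in {-11.586, -6}, y in {-3.586, 2}
xmin=-11.586, ymin=-3.586, xmax=-6, ymax=2

Answer: -11.586 -3.586 -6 2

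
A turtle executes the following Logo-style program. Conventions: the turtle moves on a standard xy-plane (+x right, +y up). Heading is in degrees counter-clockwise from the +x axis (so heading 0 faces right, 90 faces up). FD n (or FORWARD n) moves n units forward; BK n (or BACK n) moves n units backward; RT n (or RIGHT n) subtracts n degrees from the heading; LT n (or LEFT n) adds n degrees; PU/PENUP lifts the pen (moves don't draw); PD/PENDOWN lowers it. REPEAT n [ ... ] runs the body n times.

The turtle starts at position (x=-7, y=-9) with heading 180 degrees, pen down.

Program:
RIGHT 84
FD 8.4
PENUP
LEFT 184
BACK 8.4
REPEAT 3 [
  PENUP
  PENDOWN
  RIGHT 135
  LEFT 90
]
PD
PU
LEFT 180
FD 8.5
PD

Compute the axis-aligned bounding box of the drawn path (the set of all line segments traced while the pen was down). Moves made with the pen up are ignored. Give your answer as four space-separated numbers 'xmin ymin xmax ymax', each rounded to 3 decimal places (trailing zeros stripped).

Answer: -7.878 -9 -7 -0.646

Derivation:
Executing turtle program step by step:
Start: pos=(-7,-9), heading=180, pen down
RT 84: heading 180 -> 96
FD 8.4: (-7,-9) -> (-7.878,-0.646) [heading=96, draw]
PU: pen up
LT 184: heading 96 -> 280
BK 8.4: (-7.878,-0.646) -> (-9.337,7.626) [heading=280, move]
REPEAT 3 [
  -- iteration 1/3 --
  PU: pen up
  PD: pen down
  RT 135: heading 280 -> 145
  LT 90: heading 145 -> 235
  -- iteration 2/3 --
  PU: pen up
  PD: pen down
  RT 135: heading 235 -> 100
  LT 90: heading 100 -> 190
  -- iteration 3/3 --
  PU: pen up
  PD: pen down
  RT 135: heading 190 -> 55
  LT 90: heading 55 -> 145
]
PD: pen down
PU: pen up
LT 180: heading 145 -> 325
FD 8.5: (-9.337,7.626) -> (-2.374,2.751) [heading=325, move]
PD: pen down
Final: pos=(-2.374,2.751), heading=325, 1 segment(s) drawn

Segment endpoints: x in {-7.878, -7}, y in {-9, -0.646}
xmin=-7.878, ymin=-9, xmax=-7, ymax=-0.646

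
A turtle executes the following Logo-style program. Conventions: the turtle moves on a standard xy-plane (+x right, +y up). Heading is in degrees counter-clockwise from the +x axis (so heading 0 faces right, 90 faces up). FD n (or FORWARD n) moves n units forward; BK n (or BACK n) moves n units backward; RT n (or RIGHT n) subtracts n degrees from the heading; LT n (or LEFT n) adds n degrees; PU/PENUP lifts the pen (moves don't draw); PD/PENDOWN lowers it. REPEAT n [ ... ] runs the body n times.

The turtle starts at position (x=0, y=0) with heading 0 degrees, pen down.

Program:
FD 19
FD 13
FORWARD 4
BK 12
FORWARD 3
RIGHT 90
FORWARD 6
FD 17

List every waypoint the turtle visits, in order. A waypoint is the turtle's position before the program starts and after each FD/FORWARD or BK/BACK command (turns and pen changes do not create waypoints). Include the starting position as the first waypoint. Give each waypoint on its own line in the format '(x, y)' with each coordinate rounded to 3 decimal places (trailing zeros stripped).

Answer: (0, 0)
(19, 0)
(32, 0)
(36, 0)
(24, 0)
(27, 0)
(27, -6)
(27, -23)

Derivation:
Executing turtle program step by step:
Start: pos=(0,0), heading=0, pen down
FD 19: (0,0) -> (19,0) [heading=0, draw]
FD 13: (19,0) -> (32,0) [heading=0, draw]
FD 4: (32,0) -> (36,0) [heading=0, draw]
BK 12: (36,0) -> (24,0) [heading=0, draw]
FD 3: (24,0) -> (27,0) [heading=0, draw]
RT 90: heading 0 -> 270
FD 6: (27,0) -> (27,-6) [heading=270, draw]
FD 17: (27,-6) -> (27,-23) [heading=270, draw]
Final: pos=(27,-23), heading=270, 7 segment(s) drawn
Waypoints (8 total):
(0, 0)
(19, 0)
(32, 0)
(36, 0)
(24, 0)
(27, 0)
(27, -6)
(27, -23)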